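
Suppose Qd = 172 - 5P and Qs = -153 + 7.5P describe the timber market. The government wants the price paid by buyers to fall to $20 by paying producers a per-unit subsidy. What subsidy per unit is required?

At a buyer price of 20, quantity demanded is 172 − 5·20 = 72.
Sellers supply 72 only when they receive Ps with -153 + 7.5·Ps = 72, i.e. Ps = 30.
s = Ps − Pb = 30 − 20 = 10.

Required subsidy s = $10 per unit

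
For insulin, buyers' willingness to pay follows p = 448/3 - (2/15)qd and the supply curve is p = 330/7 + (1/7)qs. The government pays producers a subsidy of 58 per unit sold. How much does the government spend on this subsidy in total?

Pre-subsidy: 448/3 - (2/15)q = 330/7 + (1/7)q gives q* = 370 and p* = 100.
With the subsidy, sellers receive ps = pb + 58 for each unit, where pb is the price buyers pay.
On the curves, pb = 448/3 - (2/15)q and ps = 330/7 + (1/7)q; the wedge ps − pb = 58 gives 330/7 + (1/7)q − (448/3 - (2/15)q) = 58, so q' = 580.
Then pb = 448/3 − (2/15)·580 = 72 and ps = 330/7 + (1/7)·580 = 130.
Government outlay = subsidy × quantity = 58 × 580 = 33640.

Government cost = 33640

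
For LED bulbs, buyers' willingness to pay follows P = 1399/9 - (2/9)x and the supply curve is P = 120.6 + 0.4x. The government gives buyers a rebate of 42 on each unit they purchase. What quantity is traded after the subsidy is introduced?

Pre-subsidy: 1399/9 - (2/9)x = 120.6 + 0.4x gives x* = 56 and P* = 143.
With the rebate, buyers effectively pay Pb = Ps − 42, where Ps is the price sellers receive.
On the curves, Pb = 1399/9 - (2/9)x and Ps = 120.6 + 0.4x; the wedge Ps − Pb = 42 gives 120.6 + 0.4x − (1399/9 - (2/9)x) = 42, so x' = 123.5.
Then Pb = 1399/9 − (2/9)·123.5 = 128 and Ps = 120.6 + 0.4·123.5 = 170.

x' = 123.5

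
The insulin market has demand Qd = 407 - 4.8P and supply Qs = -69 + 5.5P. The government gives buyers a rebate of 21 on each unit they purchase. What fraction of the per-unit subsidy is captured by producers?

Pre-subsidy: 407 - 4.8P = -69 + 5.5P gives P* = 4760/103, Q* = 19073/103.
With the rebate, buyers effectively pay Pb = Ps − 21, where Ps is the price sellers receive.
Demand in terms of Ps becomes Qd = 407 − 4.8(Ps − 21) = 507.8 - 4.8Ps. Setting this equal to supply: 507.8 - 4.8Ps = -69 + 5.5Ps, so Ps = 56.
Buyers pay Pb = 56 − 21 = 35; Q' = -69 + 5.5·56 = 239.
Buyers' price falls by P* − Pb = 4760/103 − 35 = 1155/103; sellers' price rises by Ps − P* = 56 − 4760/103 = 1008/103.
So producers capture (1008/103)/21 = 48/103 of each unit of subsidy.

Producer share = 48/103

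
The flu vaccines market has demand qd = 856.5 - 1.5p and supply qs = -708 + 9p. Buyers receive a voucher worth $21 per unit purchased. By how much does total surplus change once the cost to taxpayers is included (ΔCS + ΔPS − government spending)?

Pre-subsidy: 856.5 - 1.5p = -708 + 9p gives p* = 149, q* = 633.
With the rebate, buyers effectively pay pb = ps − 21, where ps is the price sellers receive.
Demand in terms of ps becomes qd = 856.5 − 1.5(ps − 21) = 888 - 1.5ps. Setting this equal to supply: 888 - 1.5ps = -708 + 9ps, so ps = 152.
Buyers pay pb = 152 − 21 = 131; q' = -708 + 9·152 = 660.
ΔCS = ½(633 + 660)(149 − 131) = 11637; ΔPS = ½(633 + 660)(152 − 149) = 1939.5.
Government spending = 21 × 660 = 13860.
Net change = 11637 + 1939.5 − 13860 = -283.5. The loss equals the DWL triangle ½·21·27.

Net change in total surplus = -$283.5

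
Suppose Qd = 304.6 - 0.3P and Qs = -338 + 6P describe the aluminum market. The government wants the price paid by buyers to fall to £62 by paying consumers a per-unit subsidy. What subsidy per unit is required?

At a buyer price of 62, quantity demanded is 304.6 − 0.3·62 = 286.
Sellers supply 286 only when they receive Ps with -338 + 6·Ps = 286, i.e. Ps = 104.
s = Ps − Pb = 104 − 62 = 42.

Required subsidy s = £42 per unit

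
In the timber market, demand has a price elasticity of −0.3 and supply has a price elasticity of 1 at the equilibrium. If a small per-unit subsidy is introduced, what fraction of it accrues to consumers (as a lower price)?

For a small subsidy around the equilibrium, the benefit split depends on the relative slopes, which at a point are proportional to the elasticities.
Buyer share = εs/(εs + |εd|) = 1/(1 + 0.3) = 10/13; seller share = |εd|/(εs + |εd|) = 3/13.

Consumer share = 10/13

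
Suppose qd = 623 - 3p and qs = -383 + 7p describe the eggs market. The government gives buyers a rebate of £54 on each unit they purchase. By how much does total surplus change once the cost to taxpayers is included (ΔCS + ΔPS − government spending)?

Pre-subsidy: 623 - 3p = -383 + 7p gives p* = 100.6, q* = 321.2.
With the rebate, buyers effectively pay pb = ps − 54, where ps is the price sellers receive.
Demand in terms of ps becomes qd = 623 − 3(ps − 54) = 785 - 3ps. Setting this equal to supply: 785 - 3ps = -383 + 7ps, so ps = 116.8.
Buyers pay pb = 116.8 − 54 = 62.8; q' = -383 + 7·116.8 = 434.6.
ΔCS = ½(321.2 + 434.6)(100.6 − 62.8) = 14284.62; ΔPS = ½(321.2 + 434.6)(116.8 − 100.6) = 6121.98.
Government spending = 54 × 434.6 = 23468.4.
Net change = 14284.62 + 6121.98 − 23468.4 = -3061.8. The loss equals the DWL triangle ½·54·113.4.

Net change in total surplus = -£3061.8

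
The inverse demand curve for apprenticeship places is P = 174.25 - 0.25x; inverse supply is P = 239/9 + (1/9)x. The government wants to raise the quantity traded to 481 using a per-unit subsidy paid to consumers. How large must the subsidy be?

At x = 481, from the demand curve buyers pay Pb = 174.25 − 0.25·481 = 54; from the supply curve sellers need Ps = 239/9 + (1/9)·481 = 80.
The subsidy must fill the gap: s = Ps − Pb = 80 − 54 = 26.

Required subsidy s = 26 per unit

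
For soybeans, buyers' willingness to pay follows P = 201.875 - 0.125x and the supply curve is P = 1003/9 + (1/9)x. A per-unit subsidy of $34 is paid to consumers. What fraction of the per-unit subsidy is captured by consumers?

Consumer share = 9/17

Pre-subsidy: 201.875 - 0.125x = 1003/9 + (1/9)x gives x* = 383 and P* = 154.
With the rebate, buyers effectively pay Pb = Ps − 34, where Ps is the price sellers receive.
On the curves, Pb = 201.875 - 0.125x and Ps = 1003/9 + (1/9)x; the wedge Ps − Pb = 34 gives 1003/9 + (1/9)x − (201.875 - 0.125x) = 34, so x' = 527.
Then Pb = 201.875 − 0.125·527 = 136 and Ps = 1003/9 + (1/9)·527 = 170.
Buyers' price falls by P* − Pb = 154 − 136 = 18; sellers' price rises by Ps − P* = 170 − 154 = 16.
So consumers capture 18/34 = 9/17 of each unit of subsidy.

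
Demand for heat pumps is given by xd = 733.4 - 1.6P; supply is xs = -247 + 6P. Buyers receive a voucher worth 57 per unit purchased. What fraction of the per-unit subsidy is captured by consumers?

Consumer share = 15/19

Pre-subsidy: 733.4 - 1.6P = -247 + 6P gives P* = 129, x* = 527.
With the rebate, buyers effectively pay Pb = Ps − 57, where Ps is the price sellers receive.
Demand in terms of Ps becomes xd = 733.4 − 1.6(Ps − 57) = 824.6 - 1.6Ps. Setting this equal to supply: 824.6 - 1.6Ps = -247 + 6Ps, so Ps = 141.
Buyers pay Pb = 141 − 57 = 84; x' = -247 + 6·141 = 599.
Buyers' price falls by P* − Pb = 129 − 84 = 45; sellers' price rises by Ps − P* = 141 − 129 = 12.
So consumers capture 45/57 = 15/19 of each unit of subsidy.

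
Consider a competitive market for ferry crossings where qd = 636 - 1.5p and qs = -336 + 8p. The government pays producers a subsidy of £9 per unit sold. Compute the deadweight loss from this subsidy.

Pre-subsidy: 636 - 1.5p = -336 + 8p gives p* = 1944/19, q* = 9168/19.
With the subsidy, sellers receive ps = pb + 9 for each unit, where pb is the price buyers pay.
Supply in terms of pb becomes qs = -336 + 8(pb + 9) = -264 + 8pb. Setting this equal to demand: 636 - 1.5pb = -264 + 8pb, so pb = 1800/19.
Sellers receive ps = 1800/19 + 9 = 1971/19; q' = 636 − 1.5·(1800/19) = 9384/19.
The subsidy expands output by 9384/19 − 9168/19 = 216/19 past the efficient level; on those units the gap between marginal cost and willingness to pay runs from 0 up to 9.
DWL = ½ × 9 × 216/19 = 972/19.

Deadweight loss = 972/19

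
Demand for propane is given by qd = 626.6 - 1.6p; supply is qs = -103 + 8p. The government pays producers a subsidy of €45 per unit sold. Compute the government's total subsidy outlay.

Pre-subsidy: 626.6 - 1.6p = -103 + 8p gives p* = 76, q* = 505.
With the subsidy, sellers receive ps = pb + 45 for each unit, where pb is the price buyers pay.
Supply in terms of pb becomes qs = -103 + 8(pb + 45) = 257 + 8pb. Setting this equal to demand: 626.6 - 1.6pb = 257 + 8pb, so pb = 38.5.
Sellers receive ps = 38.5 + 45 = 83.5; q' = 626.6 − 1.6·38.5 = 565.
Government outlay = subsidy × quantity = 45 × 565 = 25425.

Government cost = €25425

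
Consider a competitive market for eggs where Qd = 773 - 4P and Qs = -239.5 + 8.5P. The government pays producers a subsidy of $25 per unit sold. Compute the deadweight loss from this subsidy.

Pre-subsidy: 773 - 4P = -239.5 + 8.5P gives P* = 81, Q* = 449.
With the subsidy, sellers receive Ps = Pb + 25 for each unit, where Pb is the price buyers pay.
Supply in terms of Pb becomes Qs = -239.5 + 8.5(Pb + 25) = -27 + 8.5Pb. Setting this equal to demand: 773 - 4Pb = -27 + 8.5Pb, so Pb = 64.
Sellers receive Ps = 64 + 25 = 89; Q' = 773 − 4·64 = 517.
The subsidy expands output by 517 − 449 = 68 past the efficient level; on those units the gap between marginal cost and willingness to pay runs from 0 up to 25.
DWL = ½ × 25 × 68 = 850.

Deadweight loss = $850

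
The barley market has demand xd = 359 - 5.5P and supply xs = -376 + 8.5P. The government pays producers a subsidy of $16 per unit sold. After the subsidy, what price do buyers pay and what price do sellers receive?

Pre-subsidy: 359 - 5.5P = -376 + 8.5P gives P* = 52.5, x* = 70.25.
With the subsidy, sellers receive Ps = Pb + 16 for each unit, where Pb is the price buyers pay.
Supply in terms of Pb becomes xs = -376 + 8.5(Pb + 16) = -240 + 8.5Pb. Setting this equal to demand: 359 - 5.5Pb = -240 + 8.5Pb, so Pb = 599/14.
Sellers receive Ps = 599/14 + 16 = 823/14; x' = 359 − 5.5·(599/14) = 3463/28.

Buyers pay 599/14; sellers receive 823/14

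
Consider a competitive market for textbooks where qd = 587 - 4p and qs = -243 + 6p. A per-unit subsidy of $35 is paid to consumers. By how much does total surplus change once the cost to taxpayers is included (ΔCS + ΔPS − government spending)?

Net change in total surplus = -$1470

Pre-subsidy: 587 - 4p = -243 + 6p gives p* = 83, q* = 255.
With the rebate, buyers effectively pay pb = ps − 35, where ps is the price sellers receive.
Demand in terms of ps becomes qd = 587 − 4(ps − 35) = 727 - 4ps. Setting this equal to supply: 727 - 4ps = -243 + 6ps, so ps = 97.
Buyers pay pb = 97 − 35 = 62; q' = -243 + 6·97 = 339.
ΔCS = ½(255 + 339)(83 − 62) = 6237; ΔPS = ½(255 + 339)(97 − 83) = 4158.
Government spending = 35 × 339 = 11865.
Net change = 6237 + 4158 − 11865 = -1470. The loss equals the DWL triangle ½·35·84.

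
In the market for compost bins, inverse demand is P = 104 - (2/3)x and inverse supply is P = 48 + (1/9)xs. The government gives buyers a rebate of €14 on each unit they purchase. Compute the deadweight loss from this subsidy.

Pre-subsidy: 104 - (2/3)x = 48 + (1/9)x gives x* = 72 and P* = 56.
With the rebate, buyers effectively pay Pb = Ps − 14, where Ps is the price sellers receive.
On the curves, Pb = 104 - (2/3)x and Ps = 48 + (1/9)x; the wedge Ps − Pb = 14 gives 48 + (1/9)x − (104 - (2/3)x) = 14, so x' = 90.
Then Pb = 104 − (2/3)·90 = 44 and Ps = 48 + (1/9)·90 = 58.
The subsidy expands output by 90 − 72 = 18 past the efficient level; on those units the gap between marginal cost and willingness to pay runs from 0 up to 14.
DWL = ½ × 14 × 18 = 126.

Deadweight loss = €126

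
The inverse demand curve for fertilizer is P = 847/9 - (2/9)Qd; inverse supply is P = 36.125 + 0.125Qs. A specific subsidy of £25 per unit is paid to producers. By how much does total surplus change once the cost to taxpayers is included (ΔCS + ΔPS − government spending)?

Pre-subsidy: 847/9 - (2/9)Q = 36.125 + 0.125Q gives Q* = 167 and P* = 57.
With the subsidy, sellers receive Ps = Pb + 25 for each unit, where Pb is the price buyers pay.
On the curves, Pb = 847/9 - (2/9)Q and Ps = 36.125 + 0.125Q; the wedge Ps − Pb = 25 gives 36.125 + 0.125Q − (847/9 - (2/9)Q) = 25, so Q' = 239.
Then Pb = 847/9 − (2/9)·239 = 41 and Ps = 36.125 + 0.125·239 = 66.
ΔCS = ½(167 + 239)(57 − 41) = 3248; ΔPS = ½(167 + 239)(66 − 57) = 1827.
Government spending = 25 × 239 = 5975.
Net change = 3248 + 1827 − 5975 = -900. The loss equals the DWL triangle ½·25·72.

Net change in total surplus = -£900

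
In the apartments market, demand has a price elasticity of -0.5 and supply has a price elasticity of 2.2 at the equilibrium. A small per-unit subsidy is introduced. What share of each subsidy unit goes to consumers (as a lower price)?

For a small subsidy around the equilibrium, the benefit split depends on the relative slopes, which at a point are proportional to the elasticities.
Buyer share = εs/(εs + |εd|) = 2.2/(2.2 + 0.5) = 22/27; seller share = |εd|/(εs + |εd|) = 5/27.

Consumer share = 22/27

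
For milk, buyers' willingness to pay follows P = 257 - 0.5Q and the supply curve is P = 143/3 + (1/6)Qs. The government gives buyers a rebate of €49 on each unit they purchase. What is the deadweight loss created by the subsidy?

Deadweight loss = €1800.75

Pre-subsidy: 257 - 0.5Q = 143/3 + (1/6)Q gives Q* = 314 and P* = 100.
With the rebate, buyers effectively pay Pb = Ps − 49, where Ps is the price sellers receive.
On the curves, Pb = 257 - 0.5Q and Ps = 143/3 + (1/6)Q; the wedge Ps − Pb = 49 gives 143/3 + (1/6)Q − (257 - 0.5Q) = 49, so Q' = 387.5.
Then Pb = 257 − 0.5·387.5 = 63.25 and Ps = 143/3 + (1/6)·387.5 = 112.25.
The subsidy expands output by 387.5 − 314 = 73.5 past the efficient level; on those units the gap between marginal cost and willingness to pay runs from 0 up to 49.
DWL = ½ × 49 × 73.5 = 1800.75.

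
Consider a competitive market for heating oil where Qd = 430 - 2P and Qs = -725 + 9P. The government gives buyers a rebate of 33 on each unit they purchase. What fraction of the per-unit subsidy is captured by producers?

Pre-subsidy: 430 - 2P = -725 + 9P gives P* = 105, Q* = 220.
With the rebate, buyers effectively pay Pb = Ps − 33, where Ps is the price sellers receive.
Demand in terms of Ps becomes Qd = 430 − 2(Ps − 33) = 496 - 2Ps. Setting this equal to supply: 496 - 2Ps = -725 + 9Ps, so Ps = 111.
Buyers pay Pb = 111 − 33 = 78; Q' = -725 + 9·111 = 274.
Buyers' price falls by P* − Pb = 105 − 78 = 27; sellers' price rises by Ps − P* = 111 − 105 = 6.
So producers capture 6/33 = 2/11 of each unit of subsidy.

Producer share = 2/11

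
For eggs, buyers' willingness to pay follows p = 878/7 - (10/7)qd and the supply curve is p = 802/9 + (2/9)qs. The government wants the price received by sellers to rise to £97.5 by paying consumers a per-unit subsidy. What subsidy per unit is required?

At a seller price of 97.5, quantity supplied is -401 + 4.5·97.5 = 37.75.
Buyers absorb 37.75 only when they pay pb = 878/7 − (10/7)·37.75 = 71.5.
s = ps − pb = 97.5 − 71.5 = 26.

Required subsidy s = £26 per unit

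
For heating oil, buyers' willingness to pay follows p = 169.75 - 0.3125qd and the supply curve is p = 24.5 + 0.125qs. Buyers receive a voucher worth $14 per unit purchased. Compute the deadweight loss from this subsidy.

Deadweight loss = $224

Pre-subsidy: 169.75 - 0.3125q = 24.5 + 0.125q gives q* = 332 and p* = 66.
With the rebate, buyers effectively pay pb = ps − 14, where ps is the price sellers receive.
On the curves, pb = 169.75 - 0.3125q and ps = 24.5 + 0.125q; the wedge ps − pb = 14 gives 24.5 + 0.125q − (169.75 - 0.3125q) = 14, so q' = 364.
Then pb = 169.75 − 0.3125·364 = 56 and ps = 24.5 + 0.125·364 = 70.
The subsidy expands output by 364 − 332 = 32 past the efficient level; on those units the gap between marginal cost and willingness to pay runs from 0 up to 14.
DWL = ½ × 14 × 32 = 224.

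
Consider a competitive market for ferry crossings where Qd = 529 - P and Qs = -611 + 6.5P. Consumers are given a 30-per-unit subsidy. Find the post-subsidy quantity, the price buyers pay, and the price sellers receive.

Pre-subsidy: 529 - P = -611 + 6.5P gives P* = 152, Q* = 377.
With the rebate, buyers effectively pay Pb = Ps − 30, where Ps is the price sellers receive.
Demand in terms of Ps becomes Qd = 529 − 1(Ps − 30) = 559 - Ps. Setting this equal to supply: 559 - Ps = -611 + 6.5Ps, so Ps = 156.
Buyers pay Pb = 156 − 30 = 126; Q' = -611 + 6.5·156 = 403.

Q' = 403; buyers pay 126; sellers receive 156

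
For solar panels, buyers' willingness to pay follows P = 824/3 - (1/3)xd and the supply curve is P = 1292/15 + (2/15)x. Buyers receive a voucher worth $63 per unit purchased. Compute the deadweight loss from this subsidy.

Pre-subsidy: 824/3 - (1/3)x = 1292/15 + (2/15)x gives x* = 404 and P* = 140.
With the rebate, buyers effectively pay Pb = Ps − 63, where Ps is the price sellers receive.
On the curves, Pb = 824/3 - (1/3)x and Ps = 1292/15 + (2/15)x; the wedge Ps − Pb = 63 gives 1292/15 + (2/15)x − (824/3 - (1/3)x) = 63, so x' = 539.
Then Pb = 824/3 − (1/3)·539 = 95 and Ps = 1292/15 + (2/15)·539 = 158.
The subsidy expands output by 539 − 404 = 135 past the efficient level; on those units the gap between marginal cost and willingness to pay runs from 0 up to 63.
DWL = ½ × 63 × 135 = 4252.5.

Deadweight loss = $4252.5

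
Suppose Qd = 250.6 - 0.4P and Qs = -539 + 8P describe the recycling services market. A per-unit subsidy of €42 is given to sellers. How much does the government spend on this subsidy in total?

Pre-subsidy: 250.6 - 0.4P = -539 + 8P gives P* = 94, Q* = 213.
With the subsidy, sellers receive Ps = Pb + 42 for each unit, where Pb is the price buyers pay.
Supply in terms of Pb becomes Qs = -539 + 8(Pb + 42) = -203 + 8Pb. Setting this equal to demand: 250.6 - 0.4Pb = -203 + 8Pb, so Pb = 54.
Sellers receive Ps = 54 + 42 = 96; Q' = 250.6 − 0.4·54 = 229.
Government outlay = subsidy × quantity = 42 × 229 = 9618.

Government cost = €9618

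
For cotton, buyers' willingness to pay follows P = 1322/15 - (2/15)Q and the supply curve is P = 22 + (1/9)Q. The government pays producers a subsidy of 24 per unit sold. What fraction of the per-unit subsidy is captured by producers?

Producer share = 5/11

Pre-subsidy: 1322/15 - (2/15)Q = 22 + (1/9)Q gives Q* = 2976/11 and P* = 1718/33.
With the subsidy, sellers receive Ps = Pb + 24 for each unit, where Pb is the price buyers pay.
On the curves, Pb = 1322/15 - (2/15)Q and Ps = 22 + (1/9)Q; the wedge Ps − Pb = 24 gives 22 + (1/9)Q − (1322/15 - (2/15)Q) = 24, so Q' = 4056/11.
Then Pb = 1322/15 − (2/15)·(4056/11) = 1286/33 and Ps = 22 + (1/9)·(4056/11) = 2078/33.
Buyers' price falls by P* − Pb = 1718/33 − 1286/33 = 144/11; sellers' price rises by Ps − P* = 2078/33 − 1718/33 = 120/11.
So producers capture (120/11)/24 = 5/11 of each unit of subsidy.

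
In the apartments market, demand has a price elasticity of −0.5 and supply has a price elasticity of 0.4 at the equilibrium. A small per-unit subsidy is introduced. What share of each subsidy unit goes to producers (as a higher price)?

For a small subsidy around the equilibrium, the benefit split depends on the relative slopes, which at a point are proportional to the elasticities.
Buyer share = εs/(εs + |εd|) = 0.4/(0.4 + 0.5) = 4/9; seller share = |εd|/(εs + |εd|) = 5/9.
So producers capture 5/9 of the subsidy.

Producer share = 5/9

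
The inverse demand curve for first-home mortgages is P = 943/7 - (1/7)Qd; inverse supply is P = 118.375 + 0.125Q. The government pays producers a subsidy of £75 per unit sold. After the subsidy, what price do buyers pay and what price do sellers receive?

Pre-subsidy: 943/7 - (1/7)Q = 118.375 + 0.125Q gives Q* = 61 and P* = 126.
With the subsidy, sellers receive Ps = Pb + 75 for each unit, where Pb is the price buyers pay.
On the curves, Pb = 943/7 - (1/7)Q and Ps = 118.375 + 0.125Q; the wedge Ps − Pb = 75 gives 118.375 + 0.125Q − (943/7 - (1/7)Q) = 75, so Q' = 341.
Then Pb = 943/7 − (1/7)·341 = 86 and Ps = 118.375 + 0.125·341 = 161.

Buyers pay £86; sellers receive £161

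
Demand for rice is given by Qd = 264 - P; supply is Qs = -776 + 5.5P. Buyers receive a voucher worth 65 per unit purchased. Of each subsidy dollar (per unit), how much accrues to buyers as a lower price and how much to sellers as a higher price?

Buyers gain 55 per unit; sellers gain 10 per unit

Pre-subsidy: 264 - P = -776 + 5.5P gives P* = 160, Q* = 104.
With the rebate, buyers effectively pay Pb = Ps − 65, where Ps is the price sellers receive.
Demand in terms of Ps becomes Qd = 264 − 1(Ps − 65) = 329 - Ps. Setting this equal to supply: 329 - Ps = -776 + 5.5Ps, so Ps = 170.
Buyers pay Pb = 170 − 65 = 105; Q' = -776 + 5.5·170 = 159.
Buyers' price falls by P* − Pb = 160 − 105 = 55; sellers' price rises by Ps − P* = 170 − 160 = 10.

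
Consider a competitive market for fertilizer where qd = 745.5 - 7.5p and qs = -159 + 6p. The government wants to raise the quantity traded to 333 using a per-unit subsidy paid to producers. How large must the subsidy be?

At q = 333, invert demand for the buyer price: pb = (745.5 − 333)/7.5 = 55; invert supply for the seller price: ps = (333 − (-159))/6 = 82.
The subsidy must fill the gap: s = ps − pb = 82 − 55 = 27.

Required subsidy s = 27 per unit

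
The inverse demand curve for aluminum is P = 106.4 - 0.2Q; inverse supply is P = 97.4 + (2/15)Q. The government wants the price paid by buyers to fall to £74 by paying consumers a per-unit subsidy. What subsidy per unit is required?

At a buyer price of 74, quantity demanded is 532 − 5·74 = 162.
Sellers supply 162 only when they receive Ps = 97.4 + (2/15)·162 = 119.
s = Ps − Pb = 119 − 74 = 45.

Required subsidy s = £45 per unit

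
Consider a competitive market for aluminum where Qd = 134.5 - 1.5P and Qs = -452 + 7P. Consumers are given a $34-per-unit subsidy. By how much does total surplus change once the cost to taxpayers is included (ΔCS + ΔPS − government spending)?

Net change in total surplus = -$714

Pre-subsidy: 134.5 - 1.5P = -452 + 7P gives P* = 69, Q* = 31.
With the rebate, buyers effectively pay Pb = Ps − 34, where Ps is the price sellers receive.
Demand in terms of Ps becomes Qd = 134.5 − 1.5(Ps − 34) = 185.5 - 1.5Ps. Setting this equal to supply: 185.5 - 1.5Ps = -452 + 7Ps, so Ps = 75.
Buyers pay Pb = 75 − 34 = 41; Q' = -452 + 7·75 = 73.
ΔCS = ½(31 + 73)(69 − 41) = 1456; ΔPS = ½(31 + 73)(75 − 69) = 312.
Government spending = 34 × 73 = 2482.
Net change = 1456 + 312 − 2482 = -714. The loss equals the DWL triangle ½·34·42.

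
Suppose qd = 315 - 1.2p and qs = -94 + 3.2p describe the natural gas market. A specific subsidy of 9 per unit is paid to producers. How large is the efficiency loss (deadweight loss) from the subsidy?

Deadweight loss = 1944/55

Pre-subsidy: 315 - 1.2p = -94 + 3.2p gives p* = 2045/22, q* = 2238/11.
With the subsidy, sellers receive ps = pb + 9 for each unit, where pb is the price buyers pay.
Supply in terms of pb becomes qs = -94 + 3.2(pb + 9) = -65.2 + 3.2pb. Setting this equal to demand: 315 - 1.2pb = -65.2 + 3.2pb, so pb = 1901/22.
Sellers receive ps = 1901/22 + 9 = 2099/22; q' = 315 − 1.2·(1901/22) = 11622/55.
The subsidy expands output by 11622/55 − 2238/11 = 432/55 past the efficient level; on those units the gap between marginal cost and willingness to pay runs from 0 up to 9.
DWL = ½ × 9 × 432/55 = 1944/55.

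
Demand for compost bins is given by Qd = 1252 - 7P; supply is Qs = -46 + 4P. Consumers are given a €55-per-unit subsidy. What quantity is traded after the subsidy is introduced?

Q' = 566

Pre-subsidy: 1252 - 7P = -46 + 4P gives P* = 118, Q* = 426.
With the rebate, buyers effectively pay Pb = Ps − 55, where Ps is the price sellers receive.
Demand in terms of Ps becomes Qd = 1252 − 7(Ps − 55) = 1637 - 7Ps. Setting this equal to supply: 1637 - 7Ps = -46 + 4Ps, so Ps = 153.
Buyers pay Pb = 153 − 55 = 98; Q' = -46 + 4·153 = 566.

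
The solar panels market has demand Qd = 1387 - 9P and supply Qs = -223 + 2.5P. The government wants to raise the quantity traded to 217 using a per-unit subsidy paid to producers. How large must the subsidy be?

Required subsidy s = 46 per unit

At Q = 217, invert demand for the buyer price: Pb = (1387 − 217)/9 = 130; invert supply for the seller price: Ps = (217 − (-223))/2.5 = 176.
The subsidy must fill the gap: s = Ps − Pb = 176 − 130 = 46.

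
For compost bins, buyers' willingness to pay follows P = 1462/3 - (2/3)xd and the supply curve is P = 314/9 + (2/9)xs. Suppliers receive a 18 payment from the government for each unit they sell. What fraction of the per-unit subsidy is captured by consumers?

Consumer share = 0.75

Pre-subsidy: 1462/3 - (2/3)x = 314/9 + (2/9)x gives x* = 509 and P* = 148.
With the subsidy, sellers receive Ps = Pb + 18 for each unit, where Pb is the price buyers pay.
On the curves, Pb = 1462/3 - (2/3)x and Ps = 314/9 + (2/9)x; the wedge Ps − Pb = 18 gives 314/9 + (2/9)x − (1462/3 - (2/3)x) = 18, so x' = 529.25.
Then Pb = 1462/3 − (2/3)·529.25 = 134.5 and Ps = 314/9 + (2/9)·529.25 = 152.5.
Buyers' price falls by P* − Pb = 148 − 134.5 = 13.5; sellers' price rises by Ps − P* = 152.5 − 148 = 4.5.
So consumers capture 13.5/18 = 0.75 of each unit of subsidy.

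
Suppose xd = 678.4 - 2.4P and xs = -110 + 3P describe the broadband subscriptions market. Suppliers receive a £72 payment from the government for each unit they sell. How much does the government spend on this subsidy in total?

Government cost = £30528

Pre-subsidy: 678.4 - 2.4P = -110 + 3P gives P* = 146, x* = 328.
With the subsidy, sellers receive Ps = Pb + 72 for each unit, where Pb is the price buyers pay.
Supply in terms of Pb becomes xs = -110 + 3(Pb + 72) = 106 + 3Pb. Setting this equal to demand: 678.4 - 2.4Pb = 106 + 3Pb, so Pb = 106.
Sellers receive Ps = 106 + 72 = 178; x' = 678.4 − 2.4·106 = 424.
Government outlay = subsidy × quantity = 72 × 424 = 30528.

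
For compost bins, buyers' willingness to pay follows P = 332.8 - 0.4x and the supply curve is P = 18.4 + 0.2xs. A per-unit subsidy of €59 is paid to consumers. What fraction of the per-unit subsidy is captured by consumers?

Consumer share = 2/3

Pre-subsidy: 332.8 - 0.4x = 18.4 + 0.2x gives x* = 524 and P* = 123.2.
With the rebate, buyers effectively pay Pb = Ps − 59, where Ps is the price sellers receive.
On the curves, Pb = 332.8 - 0.4x and Ps = 18.4 + 0.2x; the wedge Ps − Pb = 59 gives 18.4 + 0.2x − (332.8 - 0.4x) = 59, so x' = 1867/3.
Then Pb = 332.8 − 0.4·(1867/3) = 1258/15 and Ps = 18.4 + 0.2·(1867/3) = 2143/15.
Buyers' price falls by P* − Pb = 123.2 − 1258/15 = 118/3; sellers' price rises by Ps − P* = 2143/15 − 123.2 = 59/3.
So consumers capture (118/3)/59 = 2/3 of each unit of subsidy.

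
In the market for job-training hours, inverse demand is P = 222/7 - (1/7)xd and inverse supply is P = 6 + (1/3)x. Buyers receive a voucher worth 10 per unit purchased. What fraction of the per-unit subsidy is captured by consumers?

Pre-subsidy: 222/7 - (1/7)x = 6 + (1/3)x gives x* = 54 and P* = 24.
With the rebate, buyers effectively pay Pb = Ps − 10, where Ps is the price sellers receive.
On the curves, Pb = 222/7 - (1/7)x and Ps = 6 + (1/3)x; the wedge Ps − Pb = 10 gives 6 + (1/3)x − (222/7 - (1/7)x) = 10, so x' = 75.
Then Pb = 222/7 − (1/7)·75 = 21 and Ps = 6 + (1/3)·75 = 31.
Buyers' price falls by P* − Pb = 24 − 21 = 3; sellers' price rises by Ps − P* = 31 − 24 = 7.
So consumers capture 3/10 = 0.3 of each unit of subsidy.

Consumer share = 0.3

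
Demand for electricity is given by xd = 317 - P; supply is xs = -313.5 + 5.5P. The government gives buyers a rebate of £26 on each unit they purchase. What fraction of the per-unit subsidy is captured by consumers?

Pre-subsidy: 317 - P = -313.5 + 5.5P gives P* = 97, x* = 220.
With the rebate, buyers effectively pay Pb = Ps − 26, where Ps is the price sellers receive.
Demand in terms of Ps becomes xd = 317 − 1(Ps − 26) = 343 - Ps. Setting this equal to supply: 343 - Ps = -313.5 + 5.5Ps, so Ps = 101.
Buyers pay Pb = 101 − 26 = 75; x' = -313.5 + 5.5·101 = 242.
Buyers' price falls by P* − Pb = 97 − 75 = 22; sellers' price rises by Ps − P* = 101 − 97 = 4.
So consumers capture 22/26 = 11/13 of each unit of subsidy.

Consumer share = 11/13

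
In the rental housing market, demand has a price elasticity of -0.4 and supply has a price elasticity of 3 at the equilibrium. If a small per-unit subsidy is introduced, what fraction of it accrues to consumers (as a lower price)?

Consumer share = 15/17

For a small subsidy around the equilibrium, the benefit split depends on the relative slopes, which at a point are proportional to the elasticities.
Buyer share = εs/(εs + |εd|) = 3/(3 + 0.4) = 15/17; seller share = |εd|/(εs + |εd|) = 2/17.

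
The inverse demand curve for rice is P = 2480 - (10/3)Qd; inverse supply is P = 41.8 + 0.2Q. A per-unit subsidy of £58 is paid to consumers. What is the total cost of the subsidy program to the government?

Government cost = 2171694/53

Pre-subsidy: 2480 - (10/3)Q = 41.8 + 0.2Q gives Q* = 36573/53 and P* = 9530/53.
With the rebate, buyers effectively pay Pb = Ps − 58, where Ps is the price sellers receive.
On the curves, Pb = 2480 - (10/3)Q and Ps = 41.8 + 0.2Q; the wedge Ps − Pb = 58 gives 41.8 + 0.2Q − (2480 - (10/3)Q) = 58, so Q' = 37443/53.
Then Pb = 2480 − (10/3)·(37443/53) = 6630/53 and Ps = 41.8 + 0.2·(37443/53) = 9704/53.
Government outlay = subsidy × quantity = 58 × 37443/53 = 2171694/53.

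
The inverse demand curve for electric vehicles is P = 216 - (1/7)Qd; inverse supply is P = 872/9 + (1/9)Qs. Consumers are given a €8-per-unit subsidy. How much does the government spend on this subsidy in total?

Government cost = €4004

Pre-subsidy: 216 - (1/7)Q = 872/9 + (1/9)Q gives Q* = 469 and P* = 149.
With the rebate, buyers effectively pay Pb = Ps − 8, where Ps is the price sellers receive.
On the curves, Pb = 216 - (1/7)Q and Ps = 872/9 + (1/9)Q; the wedge Ps − Pb = 8 gives 872/9 + (1/9)Q − (216 - (1/7)Q) = 8, so Q' = 500.5.
Then Pb = 216 − (1/7)·500.5 = 144.5 and Ps = 872/9 + (1/9)·500.5 = 152.5.
Government outlay = subsidy × quantity = 8 × 500.5 = 4004.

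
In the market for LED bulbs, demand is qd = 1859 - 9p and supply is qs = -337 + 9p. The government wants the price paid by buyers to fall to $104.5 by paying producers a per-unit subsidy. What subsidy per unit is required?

Required subsidy s = $35 per unit

At a buyer price of 104.5, quantity demanded is 1859 − 9·104.5 = 918.5.
Sellers supply 918.5 only when they receive ps with -337 + 9·ps = 918.5, i.e. ps = 139.5.
s = ps − pb = 139.5 − 104.5 = 35.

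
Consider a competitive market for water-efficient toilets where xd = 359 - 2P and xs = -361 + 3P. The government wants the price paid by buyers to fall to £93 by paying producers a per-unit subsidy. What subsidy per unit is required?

Required subsidy s = £85 per unit

At a buyer price of 93, quantity demanded is 359 − 2·93 = 173.
Sellers supply 173 only when they receive Ps with -361 + 3·Ps = 173, i.e. Ps = 178.
s = Ps − Pb = 178 − 93 = 85.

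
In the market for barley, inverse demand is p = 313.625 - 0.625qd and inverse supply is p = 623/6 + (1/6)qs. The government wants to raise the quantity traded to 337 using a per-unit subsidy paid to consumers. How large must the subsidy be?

Required subsidy s = 57 per unit

At q = 337, from the demand curve buyers pay pb = 313.625 − 0.625·337 = 103; from the supply curve sellers need ps = 623/6 + (1/6)·337 = 160.
The subsidy must fill the gap: s = ps − pb = 160 − 103 = 57.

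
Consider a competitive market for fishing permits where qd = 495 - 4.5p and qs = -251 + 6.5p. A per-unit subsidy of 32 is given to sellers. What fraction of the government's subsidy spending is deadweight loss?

DWL / government spending = 13/84

Pre-subsidy: 495 - 4.5p = -251 + 6.5p gives p* = 746/11, q* = 2088/11.
With the subsidy, sellers receive ps = pb + 32 for each unit, where pb is the price buyers pay.
Supply in terms of pb becomes qs = -251 + 6.5(pb + 32) = -43 + 6.5pb. Setting this equal to demand: 495 - 4.5pb = -43 + 6.5pb, so pb = 538/11.
Sellers receive ps = 538/11 + 32 = 890/11; q' = 495 − 4.5·(538/11) = 3024/11.
ΔCS = ½(2088/11 + 3024/11)(746/11 − 538/11) = 531648/121; ΔPS = ½(2088/11 + 3024/11)(890/11 − 746/11) = 368064/121.
Government spending = 32 × 3024/11 = 96768/11.
DWL = ½ × 32 × (3024/11 − 2088/11) = 14976/11; fraction = (14976/11) / (96768/11) = 13/84.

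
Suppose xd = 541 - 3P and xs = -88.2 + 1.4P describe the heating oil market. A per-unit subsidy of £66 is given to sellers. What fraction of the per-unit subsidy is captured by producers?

Producer share = 15/22

Pre-subsidy: 541 - 3P = -88.2 + 1.4P gives P* = 143, x* = 112.
With the subsidy, sellers receive Ps = Pb + 66 for each unit, where Pb is the price buyers pay.
Supply in terms of Pb becomes xs = -88.2 + 1.4(Pb + 66) = 4.2 + 1.4Pb. Setting this equal to demand: 541 - 3Pb = 4.2 + 1.4Pb, so Pb = 122.
Sellers receive Ps = 122 + 66 = 188; x' = 541 − 3·122 = 175.
Buyers' price falls by P* − Pb = 143 − 122 = 21; sellers' price rises by Ps − P* = 188 − 143 = 45.
So producers capture 45/66 = 15/22 of each unit of subsidy.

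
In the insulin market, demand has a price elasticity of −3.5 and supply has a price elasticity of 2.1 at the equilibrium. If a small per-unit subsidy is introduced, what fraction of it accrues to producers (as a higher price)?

For a small subsidy around the equilibrium, the benefit split depends on the relative slopes, which at a point are proportional to the elasticities.
Buyer share = εs/(εs + |εd|) = 2.1/(2.1 + 3.5) = 0.375; seller share = |εd|/(εs + |εd|) = 0.625.
So producers capture 0.625 of the subsidy.

Producer share = 0.625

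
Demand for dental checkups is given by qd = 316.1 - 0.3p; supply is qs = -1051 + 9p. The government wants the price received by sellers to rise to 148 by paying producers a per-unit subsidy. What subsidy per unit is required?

Required subsidy s = 31 per unit

At a seller price of 148, quantity supplied is -1051 + 9·148 = 281.
Buyers absorb 281 only when they pay pb with 316.1 − 0.3·pb = 281, i.e. pb = 117.
s = ps − pb = 148 − 117 = 31.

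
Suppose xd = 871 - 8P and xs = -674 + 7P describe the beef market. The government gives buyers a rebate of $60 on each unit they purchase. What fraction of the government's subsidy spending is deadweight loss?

DWL / government spending = 112/271

Pre-subsidy: 871 - 8P = -674 + 7P gives P* = 103, x* = 47.
With the rebate, buyers effectively pay Pb = Ps − 60, where Ps is the price sellers receive.
Demand in terms of Ps becomes xd = 871 − 8(Ps − 60) = 1351 - 8Ps. Setting this equal to supply: 1351 - 8Ps = -674 + 7Ps, so Ps = 135.
Buyers pay Pb = 135 − 60 = 75; x' = -674 + 7·135 = 271.
ΔCS = ½(47 + 271)(103 − 75) = 4452; ΔPS = ½(47 + 271)(135 − 103) = 5088.
Government spending = 60 × 271 = 16260.
DWL = ½ × 60 × (271 − 47) = 6720; fraction = 6720 / 16260 = 112/271.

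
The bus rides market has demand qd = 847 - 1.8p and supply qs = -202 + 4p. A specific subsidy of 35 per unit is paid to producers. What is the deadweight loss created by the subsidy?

Deadweight loss = 22050/29

Pre-subsidy: 847 - 1.8p = -202 + 4p gives p* = 5245/29, q* = 15122/29.
With the subsidy, sellers receive ps = pb + 35 for each unit, where pb is the price buyers pay.
Supply in terms of pb becomes qs = -202 + 4(pb + 35) = -62 + 4pb. Setting this equal to demand: 847 - 1.8pb = -62 + 4pb, so pb = 4545/29.
Sellers receive ps = 4545/29 + 35 = 5560/29; q' = 847 − 1.8·(4545/29) = 16382/29.
The subsidy expands output by 16382/29 − 15122/29 = 1260/29 past the efficient level; on those units the gap between marginal cost and willingness to pay runs from 0 up to 35.
DWL = ½ × 35 × 1260/29 = 22050/29.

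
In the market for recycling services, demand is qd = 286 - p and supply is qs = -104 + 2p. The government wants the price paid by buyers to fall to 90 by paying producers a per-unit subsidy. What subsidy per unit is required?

Required subsidy s = 60 per unit

At a buyer price of 90, quantity demanded is 286 − 1·90 = 196.
Sellers supply 196 only when they receive ps with -104 + 2·ps = 196, i.e. ps = 150.
s = ps − pb = 150 − 90 = 60.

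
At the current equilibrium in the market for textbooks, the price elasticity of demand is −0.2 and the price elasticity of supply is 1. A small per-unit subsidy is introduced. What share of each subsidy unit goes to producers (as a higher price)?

Producer share = 1/6

For a small subsidy around the equilibrium, the benefit split depends on the relative slopes, which at a point are proportional to the elasticities.
Buyer share = εs/(εs + |εd|) = 1/(1 + 0.2) = 5/6; seller share = |εd|/(εs + |εd|) = 1/6.
So producers capture 1/6 of the subsidy.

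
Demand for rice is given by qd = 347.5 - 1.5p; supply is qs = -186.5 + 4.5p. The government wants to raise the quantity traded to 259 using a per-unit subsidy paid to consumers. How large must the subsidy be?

Required subsidy s = 40 per unit

At q = 259, invert demand for the buyer price: pb = (347.5 − 259)/1.5 = 59; invert supply for the seller price: ps = (259 − (-186.5))/4.5 = 99.
The subsidy must fill the gap: s = ps − pb = 99 − 59 = 40.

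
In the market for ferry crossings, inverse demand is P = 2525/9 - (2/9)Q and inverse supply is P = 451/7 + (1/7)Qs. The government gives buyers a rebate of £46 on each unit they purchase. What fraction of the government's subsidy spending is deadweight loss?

DWL / government spending = 63/718

Pre-subsidy: 2525/9 - (2/9)Q = 451/7 + (1/7)Q gives Q* = 592 and P* = 149.
With the rebate, buyers effectively pay Pb = Ps − 46, where Ps is the price sellers receive.
On the curves, Pb = 2525/9 - (2/9)Q and Ps = 451/7 + (1/7)Q; the wedge Ps − Pb = 46 gives 451/7 + (1/7)Q − (2525/9 - (2/9)Q) = 46, so Q' = 718.
Then Pb = 2525/9 − (2/9)·718 = 121 and Ps = 451/7 + (1/7)·718 = 167.
ΔCS = ½(592 + 718)(149 − 121) = 18340; ΔPS = ½(592 + 718)(167 − 149) = 11790.
Government spending = 46 × 718 = 33028.
DWL = ½ × 46 × (718 − 592) = 2898; fraction = 2898 / 33028 = 63/718.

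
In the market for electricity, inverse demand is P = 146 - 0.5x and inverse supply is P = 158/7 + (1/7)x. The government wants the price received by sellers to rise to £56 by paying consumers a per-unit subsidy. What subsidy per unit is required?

At a seller price of 56, quantity supplied is -158 + 7·56 = 234.
Buyers absorb 234 only when they pay Pb = 146 − 0.5·234 = 29.
s = Ps − Pb = 56 − 29 = 27.

Required subsidy s = £27 per unit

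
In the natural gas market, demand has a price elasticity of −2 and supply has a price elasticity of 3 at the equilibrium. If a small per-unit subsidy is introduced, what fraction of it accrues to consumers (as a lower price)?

Consumer share = 0.6

For a small subsidy around the equilibrium, the benefit split depends on the relative slopes, which at a point are proportional to the elasticities.
Buyer share = εs/(εs + |εd|) = 3/(3 + 2) = 0.6; seller share = |εd|/(εs + |εd|) = 0.4.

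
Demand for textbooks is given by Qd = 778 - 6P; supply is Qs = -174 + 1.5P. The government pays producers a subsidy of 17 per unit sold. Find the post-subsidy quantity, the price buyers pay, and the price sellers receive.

Q' = 36.8; buyers pay 1853/15; sellers receive 2108/15

Pre-subsidy: 778 - 6P = -174 + 1.5P gives P* = 1904/15, Q* = 16.4.
With the subsidy, sellers receive Ps = Pb + 17 for each unit, where Pb is the price buyers pay.
Supply in terms of Pb becomes Qs = -174 + 1.5(Pb + 17) = -148.5 + 1.5Pb. Setting this equal to demand: 778 - 6Pb = -148.5 + 1.5Pb, so Pb = 1853/15.
Sellers receive Ps = 1853/15 + 17 = 2108/15; Q' = 778 − 6·(1853/15) = 36.8.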